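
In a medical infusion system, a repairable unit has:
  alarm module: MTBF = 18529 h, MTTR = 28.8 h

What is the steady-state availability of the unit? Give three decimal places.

A(alarm module) = MTBF/(MTBF+MTTR) = 18529/(18529+28.8) = 0.998

0.998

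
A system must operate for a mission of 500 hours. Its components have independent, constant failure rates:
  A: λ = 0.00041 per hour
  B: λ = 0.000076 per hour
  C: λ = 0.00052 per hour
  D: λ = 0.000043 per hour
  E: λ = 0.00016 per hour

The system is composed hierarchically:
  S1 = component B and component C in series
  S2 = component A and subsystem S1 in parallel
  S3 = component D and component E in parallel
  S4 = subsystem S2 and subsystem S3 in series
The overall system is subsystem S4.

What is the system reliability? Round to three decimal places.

0.951

R(A) = exp(−0.00041 × 500) = 0.81465
R(B) = exp(−0.000076 × 500) = 0.96271
R(C) = exp(−0.00052 × 500) = 0.77105
R(D) = exp(−0.000043 × 500) = 0.97873
R(E) = exp(−0.00016 × 500) = 0.92312
Series (B and C): 0.96271 × 0.77105 = 0.74230
Parallel (A and [0.74230]): 1 − (1 − 0.81465)(1 − 0.74230) = 0.95224
Parallel (D and E): 1 − (1 − 0.97873)(1 − 0.92312) = 0.99836
Series ([0.95224] and [0.99836]): 0.95224 × 0.99836 = 0.951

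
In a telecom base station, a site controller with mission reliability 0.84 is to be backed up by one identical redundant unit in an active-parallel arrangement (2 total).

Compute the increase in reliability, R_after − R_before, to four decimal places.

0.1344

R_before = 0.84
R_after = 1 − (1 − 0.84)^2 = 0.9744
ΔR = 0.9744 − 0.84 = 0.1344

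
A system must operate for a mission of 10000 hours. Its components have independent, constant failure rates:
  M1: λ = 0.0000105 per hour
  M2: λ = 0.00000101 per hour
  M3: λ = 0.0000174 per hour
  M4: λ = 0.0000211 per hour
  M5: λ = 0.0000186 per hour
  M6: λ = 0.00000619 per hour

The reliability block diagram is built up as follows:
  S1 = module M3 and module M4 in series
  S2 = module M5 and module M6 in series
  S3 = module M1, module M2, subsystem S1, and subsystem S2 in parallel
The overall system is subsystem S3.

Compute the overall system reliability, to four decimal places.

0.9999

R(M1) = exp(−0.0000105 × 10000) = 0.900325
R(M2) = exp(−0.00000101 × 10000) = 0.989951
R(M3) = exp(−0.0000174 × 10000) = 0.840297
R(M4) = exp(−0.0000211 × 10000) = 0.809774
R(M5) = exp(−0.0000186 × 10000) = 0.830274
R(M6) = exp(−0.00000619 × 10000) = 0.939977
Series (M3 and M4): 0.840297 × 0.809774 = 0.680451
Series (M5 and M6): 0.830274 × 0.939977 = 0.780438
Parallel (M1, M2, [0.680451], and [0.780438]): 1 − (1 − 0.900325)(1 − 0.989951)(1 − 0.680451)(1 − 0.780438) = 0.9999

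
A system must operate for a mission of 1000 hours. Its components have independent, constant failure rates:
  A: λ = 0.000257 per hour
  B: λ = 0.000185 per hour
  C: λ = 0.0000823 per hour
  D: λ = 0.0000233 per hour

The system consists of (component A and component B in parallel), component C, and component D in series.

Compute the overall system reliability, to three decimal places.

R(A) = exp(−0.000257 × 1000) = 0.77337
R(B) = exp(−0.000185 × 1000) = 0.83110
R(C) = exp(−0.0000823 × 1000) = 0.92100
R(D) = exp(−0.0000233 × 1000) = 0.97697
Parallel (A and B): 1 − (1 − 0.77337)(1 − 0.83110) = 0.96172
Series ([0.96172], C, and D): 0.96172 × 0.92100 × 0.97697 = 0.865

0.865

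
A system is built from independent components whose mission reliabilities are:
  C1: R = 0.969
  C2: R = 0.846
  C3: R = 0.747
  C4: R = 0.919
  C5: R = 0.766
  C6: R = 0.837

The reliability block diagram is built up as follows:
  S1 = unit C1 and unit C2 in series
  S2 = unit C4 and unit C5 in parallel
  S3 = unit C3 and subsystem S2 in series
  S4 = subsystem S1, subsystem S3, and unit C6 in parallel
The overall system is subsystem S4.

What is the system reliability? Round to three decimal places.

Series (C1 and C2): 0.96900 × 0.84600 = 0.81977
Parallel (C4 and C5): 1 − (1 − 0.91900)(1 − 0.76600) = 0.98105
Series (C3 and [0.98105]): 0.74700 × 0.98105 = 0.73284
Parallel ([0.81977], [0.73284], and C6): 1 − (1 − 0.81977)(1 − 0.73284)(1 − 0.83700) = 0.992

0.992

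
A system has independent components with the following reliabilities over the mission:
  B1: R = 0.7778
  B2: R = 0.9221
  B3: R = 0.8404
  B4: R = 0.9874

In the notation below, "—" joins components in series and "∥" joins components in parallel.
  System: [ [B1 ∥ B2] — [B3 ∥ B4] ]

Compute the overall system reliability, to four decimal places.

0.9807

Parallel (B1 and B2): 1 − (1 − 0.777800)(1 − 0.922100) = 0.982691
Parallel (B3 and B4): 1 − (1 − 0.840400)(1 − 0.987400) = 0.997989
Series ([0.982691] and [0.997989]): 0.982691 × 0.997989 = 0.9807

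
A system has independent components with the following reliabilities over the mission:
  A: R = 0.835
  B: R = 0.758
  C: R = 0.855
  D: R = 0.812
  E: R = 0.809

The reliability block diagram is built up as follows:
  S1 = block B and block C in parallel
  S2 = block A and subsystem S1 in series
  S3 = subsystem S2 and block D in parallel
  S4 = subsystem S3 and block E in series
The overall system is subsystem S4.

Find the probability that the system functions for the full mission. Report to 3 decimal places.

0.779

Parallel (B and C): 1 − (1 − 0.75800)(1 − 0.85500) = 0.96491
Series (A and [0.96491]): 0.83500 × 0.96491 = 0.80570
Parallel ([0.80570] and D): 1 − (1 − 0.80570)(1 − 0.81200) = 0.96347
Series ([0.96347] and E): 0.96347 × 0.80900 = 0.779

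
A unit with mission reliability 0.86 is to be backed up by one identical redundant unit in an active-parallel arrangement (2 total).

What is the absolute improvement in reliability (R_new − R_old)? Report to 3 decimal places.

R_before = 0.86
R_after = 1 − (1 − 0.86)^2 = 0.980
ΔR = 0.980 − 0.86 = 0.120

0.120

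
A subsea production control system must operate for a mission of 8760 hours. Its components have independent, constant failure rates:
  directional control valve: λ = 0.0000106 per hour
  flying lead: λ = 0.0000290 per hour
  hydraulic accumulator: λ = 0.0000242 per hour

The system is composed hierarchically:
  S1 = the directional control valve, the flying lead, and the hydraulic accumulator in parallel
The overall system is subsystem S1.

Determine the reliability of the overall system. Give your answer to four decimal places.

R(directional control valve) = exp(−0.0000106 × 8760) = 0.911325
R(flying lead) = exp(−0.0000290 × 8760) = 0.775661
R(hydraulic accumulator) = exp(−0.0000242 × 8760) = 0.808971
Parallel (directional control valve, flying lead, and hydraulic accumulator): 1 − (1 − 0.911325)(1 − 0.775661)(1 − 0.808971) = 0.9962

0.9962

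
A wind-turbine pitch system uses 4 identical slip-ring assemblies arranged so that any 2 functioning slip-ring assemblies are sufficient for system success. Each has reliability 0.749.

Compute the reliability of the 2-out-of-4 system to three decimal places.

R = Σ_{i=2}^{4} C(4,i) p^i (1−p)^{4−i} with p = 0.749
C(4,2)·0.749^2·0.251^2 = 0.21206
C(4,3)·0.749^3·0.251^1 = 0.42187
C(4,4)·0.749^4·0.251^0 = 0.31472
Sum = 0.949

0.949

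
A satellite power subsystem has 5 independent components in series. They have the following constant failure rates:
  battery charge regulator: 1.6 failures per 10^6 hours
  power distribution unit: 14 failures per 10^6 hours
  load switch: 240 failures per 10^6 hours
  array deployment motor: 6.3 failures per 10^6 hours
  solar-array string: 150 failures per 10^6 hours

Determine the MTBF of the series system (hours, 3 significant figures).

2430

Series of exponential components: λ_sys = Σ λ_i
λ_sys = 0.0000016 + 0.000014 + 0.00024 + 0.0000063 + 0.00015 = 4.1190e-04 /h
MTBF = 1 / λ_sys = 2430 h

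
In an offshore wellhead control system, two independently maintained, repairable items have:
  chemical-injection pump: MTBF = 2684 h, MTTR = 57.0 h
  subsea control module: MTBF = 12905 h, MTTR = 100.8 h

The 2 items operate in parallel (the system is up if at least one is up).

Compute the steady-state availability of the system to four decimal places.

0.9998

A(chemical-injection pump) = MTBF/(MTBF+MTTR) = 2684/(2684+57.0) = 0.979205
A(subsea control module) = MTBF/(MTBF+MTTR) = 12905/(12905+100.8) = 0.992250
Parallel availability: 1 − (1 − 0.979205)(1 − 0.992250) = 0.9998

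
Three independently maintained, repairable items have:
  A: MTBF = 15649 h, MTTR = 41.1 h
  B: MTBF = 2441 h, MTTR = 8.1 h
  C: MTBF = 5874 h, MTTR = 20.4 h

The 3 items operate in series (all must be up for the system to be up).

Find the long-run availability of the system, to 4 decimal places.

0.9906

A(A) = MTBF/(MTBF+MTTR) = 15649/(15649+41.1) = 0.997381
A(B) = MTBF/(MTBF+MTTR) = 2441/(2441+8.1) = 0.996693
A(C) = MTBF/(MTBF+MTTR) = 5874/(5874+20.4) = 0.996539
Series availability: 0.997381 × 0.996693 × 0.996539 = 0.9906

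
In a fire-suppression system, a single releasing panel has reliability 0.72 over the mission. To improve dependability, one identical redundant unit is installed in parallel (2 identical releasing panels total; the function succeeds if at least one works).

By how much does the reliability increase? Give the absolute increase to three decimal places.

0.202

R_before = 0.72
R_after = 1 − (1 − 0.72)^2 = 0.922
ΔR = 0.922 − 0.72 = 0.202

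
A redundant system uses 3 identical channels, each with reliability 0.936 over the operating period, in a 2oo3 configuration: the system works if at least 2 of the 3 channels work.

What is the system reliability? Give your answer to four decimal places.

0.9882

R = Σ_{i=2}^{3} C(3,i) p^i (1−p)^{3−i} with p = 0.936
C(3,2)·0.936^2·0.064^1 = 0.168210
C(3,3)·0.936^3·0.064^0 = 0.820026
Sum = 0.9882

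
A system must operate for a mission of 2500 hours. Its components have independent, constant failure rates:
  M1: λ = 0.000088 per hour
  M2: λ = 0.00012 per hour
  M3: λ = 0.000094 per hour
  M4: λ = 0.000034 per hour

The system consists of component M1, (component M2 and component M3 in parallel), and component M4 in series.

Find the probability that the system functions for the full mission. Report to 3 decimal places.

0.697

R(M1) = exp(−0.000088 × 2500) = 0.80252
R(M2) = exp(−0.00012 × 2500) = 0.74082
R(M3) = exp(−0.000094 × 2500) = 0.79057
R(M4) = exp(−0.000034 × 2500) = 0.91851
Parallel (M2 and M3): 1 − (1 − 0.74082)(1 − 0.79057) = 0.94572
Series (M1, [0.94572], and M4): 0.80252 × 0.94572 × 0.91851 = 0.697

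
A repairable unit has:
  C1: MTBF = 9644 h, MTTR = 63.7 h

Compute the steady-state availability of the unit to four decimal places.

A(C1) = MTBF/(MTBF+MTTR) = 9644/(9644+63.7) = 0.9934

0.9934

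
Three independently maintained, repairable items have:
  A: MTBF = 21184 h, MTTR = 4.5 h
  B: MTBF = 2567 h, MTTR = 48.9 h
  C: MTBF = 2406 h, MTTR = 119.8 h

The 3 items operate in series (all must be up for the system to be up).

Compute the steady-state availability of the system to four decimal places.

A(A) = MTBF/(MTBF+MTTR) = 21184/(21184+4.5) = 0.999788
A(B) = MTBF/(MTBF+MTTR) = 2567/(2567+48.9) = 0.981307
A(C) = MTBF/(MTBF+MTTR) = 2406/(2406+119.8) = 0.952569
Series availability: 0.999788 × 0.981307 × 0.952569 = 0.9346

0.9346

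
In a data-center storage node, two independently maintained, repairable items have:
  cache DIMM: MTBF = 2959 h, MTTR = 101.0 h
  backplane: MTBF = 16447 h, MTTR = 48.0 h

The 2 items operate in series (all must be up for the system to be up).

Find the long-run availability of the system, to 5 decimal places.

0.96418

A(cache DIMM) = MTBF/(MTBF+MTTR) = 2959/(2959+101.0) = 0.966993
A(backplane) = MTBF/(MTBF+MTTR) = 16447/(16447+48.0) = 0.997090
Series availability: 0.966993 × 0.997090 = 0.96418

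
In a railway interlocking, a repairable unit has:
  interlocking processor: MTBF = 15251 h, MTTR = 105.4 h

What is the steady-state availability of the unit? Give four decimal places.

A(interlocking processor) = MTBF/(MTBF+MTTR) = 15251/(15251+105.4) = 0.9931

0.9931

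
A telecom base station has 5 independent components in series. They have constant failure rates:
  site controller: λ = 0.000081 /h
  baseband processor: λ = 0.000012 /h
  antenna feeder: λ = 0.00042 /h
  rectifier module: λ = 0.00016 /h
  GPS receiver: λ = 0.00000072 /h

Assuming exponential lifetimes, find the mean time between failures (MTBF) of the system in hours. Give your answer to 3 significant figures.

Series of exponential components: λ_sys = Σ λ_i
λ_sys = 0.000081 + 0.000012 + 0.00042 + 0.00016 + 0.00000072 = 6.7372e-04 /h
MTBF = 1 / λ_sys = 1480 h

1480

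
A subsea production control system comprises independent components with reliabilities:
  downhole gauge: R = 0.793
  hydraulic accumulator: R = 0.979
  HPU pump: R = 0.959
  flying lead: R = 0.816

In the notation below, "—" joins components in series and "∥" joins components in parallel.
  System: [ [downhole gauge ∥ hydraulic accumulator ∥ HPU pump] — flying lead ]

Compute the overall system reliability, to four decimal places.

0.8159

Parallel (downhole gauge, hydraulic accumulator, and HPU pump): 1 − (1 − 0.793000)(1 − 0.979000)(1 − 0.959000) = 0.999822
Series ([0.999822] and flying lead): 0.999822 × 0.816000 = 0.8159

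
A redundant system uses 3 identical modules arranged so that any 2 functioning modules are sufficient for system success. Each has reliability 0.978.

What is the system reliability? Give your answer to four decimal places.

0.9986

R = Σ_{i=2}^{3} C(3,i) p^i (1−p)^{3−i} with p = 0.978
C(3,2)·0.978^2·0.022^1 = 0.063128
C(3,3)·0.978^3·0.022^0 = 0.935441
Sum = 0.9986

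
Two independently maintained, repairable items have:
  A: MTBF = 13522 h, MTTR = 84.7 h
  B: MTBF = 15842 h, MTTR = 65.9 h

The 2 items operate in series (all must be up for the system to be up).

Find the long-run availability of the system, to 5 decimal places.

0.98966

A(A) = MTBF/(MTBF+MTTR) = 13522/(13522+84.7) = 0.993775
A(B) = MTBF/(MTBF+MTTR) = 15842/(15842+65.9) = 0.995857
Series availability: 0.993775 × 0.995857 = 0.98966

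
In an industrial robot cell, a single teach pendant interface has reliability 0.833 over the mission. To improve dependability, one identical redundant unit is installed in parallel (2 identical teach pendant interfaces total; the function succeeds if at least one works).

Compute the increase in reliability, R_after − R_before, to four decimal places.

R_before = 0.833
R_after = 1 − (1 − 0.833)^2 = 0.9721
ΔR = 0.9721 − 0.833 = 0.1391

0.1391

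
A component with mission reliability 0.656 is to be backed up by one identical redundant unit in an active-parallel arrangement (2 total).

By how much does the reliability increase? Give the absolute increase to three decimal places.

0.226

R_before = 0.656
R_after = 1 − (1 − 0.656)^2 = 0.882
ΔR = 0.882 − 0.656 = 0.226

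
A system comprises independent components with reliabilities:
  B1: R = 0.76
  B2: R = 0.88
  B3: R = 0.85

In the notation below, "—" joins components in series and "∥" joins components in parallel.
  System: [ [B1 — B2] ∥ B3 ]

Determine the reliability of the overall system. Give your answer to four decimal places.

0.9503

Series (B1 and B2): 0.760000 × 0.880000 = 0.668800
Parallel ([0.668800] and B3): 1 − (1 − 0.668800)(1 − 0.850000) = 0.9503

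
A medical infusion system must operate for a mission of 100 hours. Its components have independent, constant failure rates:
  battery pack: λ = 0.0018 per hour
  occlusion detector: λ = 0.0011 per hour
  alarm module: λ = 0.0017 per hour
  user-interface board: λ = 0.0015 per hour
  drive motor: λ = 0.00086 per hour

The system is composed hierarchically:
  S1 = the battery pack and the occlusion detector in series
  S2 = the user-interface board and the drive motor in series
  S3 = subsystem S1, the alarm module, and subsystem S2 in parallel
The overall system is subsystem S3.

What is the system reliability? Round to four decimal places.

R(battery pack) = exp(−0.0018 × 100) = 0.835270
R(occlusion detector) = exp(−0.0011 × 100) = 0.895834
R(alarm module) = exp(−0.0017 × 100) = 0.843665
R(user-interface board) = exp(−0.0015 × 100) = 0.860708
R(drive motor) = exp(−0.00086 × 100) = 0.917594
Series (battery pack and occlusion detector): 0.835270 × 0.895834 = 0.748263
Series (user-interface board and drive motor): 0.860708 × 0.917594 = 0.789780
Parallel ([0.748263], alarm module, and [0.789780]): 1 − (1 − 0.748263)(1 − 0.843665)(1 − 0.789780) = 0.9917

0.9917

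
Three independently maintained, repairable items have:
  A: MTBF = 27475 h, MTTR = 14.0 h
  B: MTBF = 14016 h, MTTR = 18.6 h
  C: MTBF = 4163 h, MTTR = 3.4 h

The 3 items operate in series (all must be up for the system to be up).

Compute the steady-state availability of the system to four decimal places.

A(A) = MTBF/(MTBF+MTTR) = 27475/(27475+14.0) = 0.999491
A(B) = MTBF/(MTBF+MTTR) = 14016/(14016+18.6) = 0.998675
A(C) = MTBF/(MTBF+MTTR) = 4163/(4163+3.4) = 0.999184
Series availability: 0.999491 × 0.998675 × 0.999184 = 0.9974

0.9974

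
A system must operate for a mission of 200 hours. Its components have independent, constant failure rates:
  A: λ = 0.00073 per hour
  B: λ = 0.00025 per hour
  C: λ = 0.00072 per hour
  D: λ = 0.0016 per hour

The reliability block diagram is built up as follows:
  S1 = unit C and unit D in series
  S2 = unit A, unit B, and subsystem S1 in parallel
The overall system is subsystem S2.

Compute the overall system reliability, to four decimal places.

0.9975

R(A) = exp(−0.00073 × 200) = 0.864158
R(B) = exp(−0.00025 × 200) = 0.951229
R(C) = exp(−0.00072 × 200) = 0.865888
R(D) = exp(−0.0016 × 200) = 0.726149
Series (C and D): 0.865888 × 0.726149 = 0.628764
Parallel (A, B, and [0.628764]): 1 − (1 − 0.864158)(1 − 0.951229)(1 − 0.628764) = 0.9975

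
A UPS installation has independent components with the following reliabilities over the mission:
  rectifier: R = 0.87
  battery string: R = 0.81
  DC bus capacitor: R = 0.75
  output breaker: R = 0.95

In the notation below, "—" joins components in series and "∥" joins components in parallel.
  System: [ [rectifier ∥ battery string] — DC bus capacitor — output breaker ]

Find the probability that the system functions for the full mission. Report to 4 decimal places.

Parallel (rectifier and battery string): 1 − (1 − 0.870000)(1 − 0.810000) = 0.975300
Series ([0.975300], DC bus capacitor, and output breaker): 0.975300 × 0.750000 × 0.950000 = 0.6949

0.6949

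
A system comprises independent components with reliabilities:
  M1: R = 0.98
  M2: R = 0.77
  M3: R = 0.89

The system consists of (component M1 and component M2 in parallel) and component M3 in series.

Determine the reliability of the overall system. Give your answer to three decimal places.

Parallel (M1 and M2): 1 − (1 − 0.98000)(1 − 0.77000) = 0.99540
Series ([0.99540] and M3): 0.99540 × 0.89000 = 0.886

0.886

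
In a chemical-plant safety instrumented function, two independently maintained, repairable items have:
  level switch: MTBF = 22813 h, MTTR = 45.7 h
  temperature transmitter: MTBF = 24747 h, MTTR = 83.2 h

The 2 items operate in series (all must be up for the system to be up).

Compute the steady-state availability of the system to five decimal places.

A(level switch) = MTBF/(MTBF+MTTR) = 22813/(22813+45.7) = 0.998001
A(temperature transmitter) = MTBF/(MTBF+MTTR) = 24747/(24747+83.2) = 0.996649
Series availability: 0.998001 × 0.996649 = 0.99466

0.99466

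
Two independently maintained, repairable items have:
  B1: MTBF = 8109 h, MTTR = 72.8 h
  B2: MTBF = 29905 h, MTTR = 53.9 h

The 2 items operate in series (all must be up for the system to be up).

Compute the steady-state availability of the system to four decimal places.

0.9893

A(B1) = MTBF/(MTBF+MTTR) = 8109/(8109+72.8) = 0.991102
A(B2) = MTBF/(MTBF+MTTR) = 29905/(29905+53.9) = 0.998201
Series availability: 0.991102 × 0.998201 = 0.9893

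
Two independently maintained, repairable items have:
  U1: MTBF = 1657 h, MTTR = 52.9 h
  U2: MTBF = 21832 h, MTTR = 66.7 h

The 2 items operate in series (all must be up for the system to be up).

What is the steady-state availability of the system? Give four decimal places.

A(U1) = MTBF/(MTBF+MTTR) = 1657/(1657+52.9) = 0.969063
A(U2) = MTBF/(MTBF+MTTR) = 21832/(21832+66.7) = 0.996954
Series availability: 0.969063 × 0.996954 = 0.9661

0.9661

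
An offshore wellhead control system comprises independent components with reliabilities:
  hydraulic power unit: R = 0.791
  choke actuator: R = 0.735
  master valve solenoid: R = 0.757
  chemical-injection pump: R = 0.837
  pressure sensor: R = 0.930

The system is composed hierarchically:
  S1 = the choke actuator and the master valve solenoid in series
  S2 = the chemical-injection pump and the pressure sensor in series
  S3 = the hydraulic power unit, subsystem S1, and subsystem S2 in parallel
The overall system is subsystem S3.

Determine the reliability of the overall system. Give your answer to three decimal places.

Series (choke actuator and master valve solenoid): 0.73500 × 0.75700 = 0.55640
Series (chemical-injection pump and pressure sensor): 0.83700 × 0.93000 = 0.77841
Parallel (hydraulic power unit, [0.55640], and [0.77841]): 1 − (1 − 0.79100)(1 − 0.55640)(1 − 0.77841) = 0.979

0.979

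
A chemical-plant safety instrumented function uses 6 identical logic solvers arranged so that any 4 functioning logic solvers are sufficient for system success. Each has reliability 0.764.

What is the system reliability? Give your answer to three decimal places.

0.852

R = Σ_{i=4}^{6} C(6,i) p^i (1−p)^{6−i} with p = 0.764
C(6,4)·0.764^4·0.236^2 = 0.28464
C(6,5)·0.764^5·0.236^1 = 0.36858
C(6,6)·0.764^6·0.236^0 = 0.19887
Sum = 0.852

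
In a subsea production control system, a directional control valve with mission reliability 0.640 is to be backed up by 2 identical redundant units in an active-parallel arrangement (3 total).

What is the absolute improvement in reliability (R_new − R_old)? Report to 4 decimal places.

R_before = 0.640
R_after = 1 − (1 − 0.640)^3 = 0.9533
ΔR = 0.9533 − 0.640 = 0.3133

0.3133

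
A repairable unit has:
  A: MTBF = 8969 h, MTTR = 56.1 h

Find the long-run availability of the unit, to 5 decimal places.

A(A) = MTBF/(MTBF+MTTR) = 8969/(8969+56.1) = 0.99378

0.99378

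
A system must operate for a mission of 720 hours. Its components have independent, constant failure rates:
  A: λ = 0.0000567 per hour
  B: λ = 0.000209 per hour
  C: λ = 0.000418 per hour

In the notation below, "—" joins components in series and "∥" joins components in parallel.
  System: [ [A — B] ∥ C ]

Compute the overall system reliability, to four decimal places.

0.9547

R(A) = exp(−0.0000567 × 720) = 0.959998
R(B) = exp(−0.000209 × 720) = 0.860295
R(C) = exp(−0.000418 × 720) = 0.740107
Series (A and B): 0.959998 × 0.860295 = 0.825881
Parallel ([0.825881] and C): 1 − (1 − 0.825881)(1 − 0.740107) = 0.9547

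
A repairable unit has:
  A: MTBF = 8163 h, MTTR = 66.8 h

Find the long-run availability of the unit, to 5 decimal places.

A(A) = MTBF/(MTBF+MTTR) = 8163/(8163+66.8) = 0.99188

0.99188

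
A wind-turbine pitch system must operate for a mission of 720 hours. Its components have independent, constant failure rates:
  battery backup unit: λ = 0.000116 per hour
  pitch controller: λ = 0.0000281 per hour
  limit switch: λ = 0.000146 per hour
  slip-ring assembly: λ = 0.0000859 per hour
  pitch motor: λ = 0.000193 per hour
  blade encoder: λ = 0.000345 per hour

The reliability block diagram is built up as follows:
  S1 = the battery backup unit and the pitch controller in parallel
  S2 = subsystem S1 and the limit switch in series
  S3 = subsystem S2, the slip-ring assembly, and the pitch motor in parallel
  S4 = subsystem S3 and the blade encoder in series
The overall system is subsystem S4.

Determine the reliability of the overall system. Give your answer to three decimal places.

R(battery backup unit) = exp(−0.000116 × 720) = 0.91987
R(pitch controller) = exp(−0.0000281 × 720) = 0.97997
R(limit switch) = exp(−0.000146 × 720) = 0.90022
R(slip-ring assembly) = exp(−0.0000859 × 720) = 0.94003
R(pitch motor) = exp(−0.000193 × 720) = 0.87026
R(blade encoder) = exp(−0.000345 × 720) = 0.78005
Parallel (battery backup unit and pitch controller): 1 − (1 − 0.91987)(1 − 0.97997) = 0.99839
Series ([0.99839] and limit switch): 0.99839 × 0.90022 = 0.89877
Parallel ([0.89877], slip-ring assembly, and pitch motor): 1 − (1 − 0.89877)(1 − 0.94003)(1 − 0.87026) = 0.99921
Series ([0.99921] and blade encoder): 0.99921 × 0.78005 = 0.779

0.779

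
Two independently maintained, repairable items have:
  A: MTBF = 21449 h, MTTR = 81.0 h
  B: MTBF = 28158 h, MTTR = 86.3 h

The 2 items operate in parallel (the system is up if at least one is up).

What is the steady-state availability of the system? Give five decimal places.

A(A) = MTBF/(MTBF+MTTR) = 21449/(21449+81.0) = 0.996238
A(B) = MTBF/(MTBF+MTTR) = 28158/(28158+86.3) = 0.996945
Parallel availability: 1 − (1 − 0.996238)(1 − 0.996945) = 0.99999

0.99999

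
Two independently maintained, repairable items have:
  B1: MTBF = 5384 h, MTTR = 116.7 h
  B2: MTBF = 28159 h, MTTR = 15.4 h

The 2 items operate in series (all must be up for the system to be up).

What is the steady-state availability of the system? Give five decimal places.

A(B1) = MTBF/(MTBF+MTTR) = 5384/(5384+116.7) = 0.978785
A(B2) = MTBF/(MTBF+MTTR) = 28159/(28159+15.4) = 0.999453
Series availability: 0.978785 × 0.999453 = 0.97825

0.97825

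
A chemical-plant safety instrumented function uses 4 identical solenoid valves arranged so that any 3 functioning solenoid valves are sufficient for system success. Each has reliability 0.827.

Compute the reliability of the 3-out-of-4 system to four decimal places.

R = Σ_{i=3}^{4} C(4,i) p^i (1−p)^{4−i} with p = 0.827
C(4,3)·0.827^3·0.173^1 = 0.391402
C(4,4)·0.827^4·0.173^0 = 0.467759
Sum = 0.8592

0.8592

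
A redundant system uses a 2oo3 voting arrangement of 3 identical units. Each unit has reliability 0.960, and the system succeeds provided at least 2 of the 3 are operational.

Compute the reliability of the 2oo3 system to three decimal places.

0.995

R = Σ_{i=2}^{3} C(3,i) p^i (1−p)^{3−i} with p = 0.960
C(3,2)·0.960^2·0.040^1 = 0.11059
C(3,3)·0.960^3·0.040^0 = 0.88474
Sum = 0.995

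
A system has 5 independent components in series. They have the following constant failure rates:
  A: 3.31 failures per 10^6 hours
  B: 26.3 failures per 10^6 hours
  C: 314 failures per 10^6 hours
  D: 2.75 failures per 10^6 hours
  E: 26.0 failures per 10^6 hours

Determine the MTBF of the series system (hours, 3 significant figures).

2690

Series of exponential components: λ_sys = Σ λ_i
λ_sys = 0.00000331 + 0.0000263 + 0.000314 + 0.00000275 + 0.0000260 = 3.7236e-04 /h
MTBF = 1 / λ_sys = 2690 h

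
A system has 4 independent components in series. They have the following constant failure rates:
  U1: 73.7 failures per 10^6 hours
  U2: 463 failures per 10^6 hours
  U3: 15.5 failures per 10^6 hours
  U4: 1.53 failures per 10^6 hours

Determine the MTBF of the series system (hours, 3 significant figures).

1810

Series of exponential components: λ_sys = Σ λ_i
λ_sys = 0.0000737 + 0.000463 + 0.0000155 + 0.00000153 = 5.5373e-04 /h
MTBF = 1 / λ_sys = 1810 h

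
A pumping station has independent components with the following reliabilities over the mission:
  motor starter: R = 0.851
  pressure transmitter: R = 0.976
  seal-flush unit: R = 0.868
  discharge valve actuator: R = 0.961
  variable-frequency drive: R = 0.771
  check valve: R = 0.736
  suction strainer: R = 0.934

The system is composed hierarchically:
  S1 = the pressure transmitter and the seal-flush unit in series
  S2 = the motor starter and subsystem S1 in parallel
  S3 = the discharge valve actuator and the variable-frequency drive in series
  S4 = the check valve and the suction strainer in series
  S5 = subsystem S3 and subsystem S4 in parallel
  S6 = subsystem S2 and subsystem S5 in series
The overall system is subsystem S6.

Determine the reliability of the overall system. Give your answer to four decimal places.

Series (pressure transmitter and seal-flush unit): 0.976000 × 0.868000 = 0.847168
Parallel (motor starter and [0.847168]): 1 − (1 − 0.851000)(1 − 0.847168) = 0.977228
Series (discharge valve actuator and variable-frequency drive): 0.961000 × 0.771000 = 0.740931
Series (check valve and suction strainer): 0.736000 × 0.934000 = 0.687424
Parallel ([0.740931] and [0.687424]): 1 − (1 − 0.740931)(1 − 0.687424) = 0.919021
Series ([0.977228] and [0.919021]): 0.977228 × 0.919021 = 0.8981

0.8981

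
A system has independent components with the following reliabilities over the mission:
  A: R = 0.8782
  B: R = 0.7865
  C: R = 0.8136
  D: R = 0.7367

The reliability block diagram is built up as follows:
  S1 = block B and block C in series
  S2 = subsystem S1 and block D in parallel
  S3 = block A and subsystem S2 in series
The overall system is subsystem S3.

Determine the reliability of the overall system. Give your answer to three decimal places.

0.795

Series (B and C): 0.78650 × 0.81360 = 0.63990
Parallel ([0.63990] and D): 1 − (1 − 0.63990)(1 − 0.73670) = 0.90519
Series (A and [0.90519]): 0.87820 × 0.90519 = 0.795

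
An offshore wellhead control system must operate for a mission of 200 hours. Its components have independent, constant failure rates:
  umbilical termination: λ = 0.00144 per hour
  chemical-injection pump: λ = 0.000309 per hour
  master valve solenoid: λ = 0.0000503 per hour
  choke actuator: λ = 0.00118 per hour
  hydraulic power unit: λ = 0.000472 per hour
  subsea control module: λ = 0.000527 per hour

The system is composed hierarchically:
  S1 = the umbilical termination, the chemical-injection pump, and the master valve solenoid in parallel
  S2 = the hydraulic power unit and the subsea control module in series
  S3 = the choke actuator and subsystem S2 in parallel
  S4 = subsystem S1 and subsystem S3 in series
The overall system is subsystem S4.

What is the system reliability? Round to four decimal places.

R(umbilical termination) = exp(−0.00144 × 200) = 0.749762
R(chemical-injection pump) = exp(−0.000309 × 200) = 0.940071
R(master valve solenoid) = exp(−0.0000503 × 200) = 0.989990
R(choke actuator) = exp(−0.00118 × 200) = 0.789781
R(hydraulic power unit) = exp(−0.000472 × 200) = 0.909919
R(subsea control module) = exp(−0.000527 × 200) = 0.899964
Parallel (umbilical termination, chemical-injection pump, and master valve solenoid): 1 − (1 − 0.749762)(1 − 0.940071)(1 − 0.989990) = 0.999850
Series (hydraulic power unit and subsea control module): 0.909919 × 0.899964 = 0.818894
Parallel (choke actuator and [0.818894]): 1 − (1 − 0.789781)(1 − 0.818894) = 0.961928
Series ([0.999850] and [0.961928]): 0.999850 × 0.961928 = 0.9618

0.9618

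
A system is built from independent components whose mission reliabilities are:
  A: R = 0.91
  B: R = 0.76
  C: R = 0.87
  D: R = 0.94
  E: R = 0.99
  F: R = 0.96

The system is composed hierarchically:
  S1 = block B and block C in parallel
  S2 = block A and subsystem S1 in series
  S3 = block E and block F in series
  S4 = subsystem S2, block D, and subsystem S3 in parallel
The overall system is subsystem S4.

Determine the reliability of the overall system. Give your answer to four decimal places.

0.9996

Parallel (B and C): 1 − (1 − 0.760000)(1 − 0.870000) = 0.968800
Series (A and [0.968800]): 0.910000 × 0.968800 = 0.881608
Series (E and F): 0.990000 × 0.960000 = 0.950400
Parallel ([0.881608], D, and [0.950400]): 1 − (1 − 0.881608)(1 − 0.940000)(1 − 0.950400) = 0.9996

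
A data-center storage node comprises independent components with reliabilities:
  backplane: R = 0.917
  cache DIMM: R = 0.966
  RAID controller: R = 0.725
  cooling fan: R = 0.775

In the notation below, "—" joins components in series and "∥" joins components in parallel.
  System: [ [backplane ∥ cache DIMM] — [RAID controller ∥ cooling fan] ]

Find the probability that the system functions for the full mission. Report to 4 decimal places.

Parallel (backplane and cache DIMM): 1 − (1 − 0.917000)(1 − 0.966000) = 0.997178
Parallel (RAID controller and cooling fan): 1 − (1 − 0.725000)(1 − 0.775000) = 0.938125
Series ([0.997178] and [0.938125]): 0.997178 × 0.938125 = 0.9355

0.9355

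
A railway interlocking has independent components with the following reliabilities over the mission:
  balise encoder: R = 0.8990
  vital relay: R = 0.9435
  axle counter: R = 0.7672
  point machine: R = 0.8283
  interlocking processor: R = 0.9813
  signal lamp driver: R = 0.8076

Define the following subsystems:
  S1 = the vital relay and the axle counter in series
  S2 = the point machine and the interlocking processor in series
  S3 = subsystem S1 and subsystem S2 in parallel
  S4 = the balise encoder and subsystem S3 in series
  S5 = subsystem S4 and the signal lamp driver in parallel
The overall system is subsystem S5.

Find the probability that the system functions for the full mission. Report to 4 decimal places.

0.9716

Series (vital relay and axle counter): 0.943500 × 0.767200 = 0.723853
Series (point machine and interlocking processor): 0.828300 × 0.981300 = 0.812811
Parallel ([0.723853] and [0.812811]): 1 − (1 − 0.723853)(1 − 0.812811) = 0.948308
Series (balise encoder and [0.948308]): 0.899000 × 0.948308 = 0.852529
Parallel ([0.852529] and signal lamp driver): 1 − (1 − 0.852529)(1 − 0.807600) = 0.9716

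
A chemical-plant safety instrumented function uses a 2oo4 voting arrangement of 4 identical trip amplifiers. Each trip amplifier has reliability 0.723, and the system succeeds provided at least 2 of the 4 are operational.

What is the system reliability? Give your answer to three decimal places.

R = Σ_{i=2}^{4} C(4,i) p^i (1−p)^{4−i} with p = 0.723
C(4,2)·0.723^2·0.277^2 = 0.24065
C(4,3)·0.723^3·0.277^1 = 0.41875
C(4,4)·0.723^4·0.277^0 = 0.27325
Sum = 0.933

0.933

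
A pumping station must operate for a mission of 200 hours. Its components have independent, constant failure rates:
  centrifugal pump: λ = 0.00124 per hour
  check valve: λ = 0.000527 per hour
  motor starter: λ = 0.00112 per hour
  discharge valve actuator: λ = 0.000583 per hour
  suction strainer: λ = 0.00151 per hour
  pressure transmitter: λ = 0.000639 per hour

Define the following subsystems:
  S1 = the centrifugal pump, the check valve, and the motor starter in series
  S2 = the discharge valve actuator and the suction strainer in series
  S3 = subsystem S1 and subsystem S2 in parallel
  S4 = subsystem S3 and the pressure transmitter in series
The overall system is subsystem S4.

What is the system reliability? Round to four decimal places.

R(centrifugal pump) = exp(−0.00124 × 200) = 0.780360
R(check valve) = exp(−0.000527 × 200) = 0.899964
R(motor starter) = exp(−0.00112 × 200) = 0.799315
R(discharge valve actuator) = exp(−0.000583 × 200) = 0.889941
R(suction strainer) = exp(−0.00151 × 200) = 0.739338
R(pressure transmitter) = exp(−0.000639 × 200) = 0.880029
Series (centrifugal pump, check valve, and motor starter): 0.780360 × 0.899964 × 0.799315 = 0.561356
Series (discharge valve actuator and suction strainer): 0.889941 × 0.739338 = 0.657967
Parallel ([0.561356] and [0.657967]): 1 − (1 − 0.561356)(1 − 0.657967) = 0.849969
Series ([0.849969] and pressure transmitter): 0.849969 × 0.880029 = 0.7480

0.7480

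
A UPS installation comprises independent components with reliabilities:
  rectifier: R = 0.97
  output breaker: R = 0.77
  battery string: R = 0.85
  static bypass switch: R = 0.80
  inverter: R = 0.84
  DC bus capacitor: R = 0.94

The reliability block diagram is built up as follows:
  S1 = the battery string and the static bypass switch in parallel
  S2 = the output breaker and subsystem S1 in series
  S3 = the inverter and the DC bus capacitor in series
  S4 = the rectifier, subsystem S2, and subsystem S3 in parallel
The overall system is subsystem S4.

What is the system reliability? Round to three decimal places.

Parallel (battery string and static bypass switch): 1 − (1 − 0.85000)(1 − 0.80000) = 0.97000
Series (output breaker and [0.97000]): 0.77000 × 0.97000 = 0.74690
Series (inverter and DC bus capacitor): 0.84000 × 0.94000 = 0.78960
Parallel (rectifier, [0.74690], and [0.78960]): 1 − (1 − 0.97000)(1 − 0.74690)(1 − 0.78960) = 0.998

0.998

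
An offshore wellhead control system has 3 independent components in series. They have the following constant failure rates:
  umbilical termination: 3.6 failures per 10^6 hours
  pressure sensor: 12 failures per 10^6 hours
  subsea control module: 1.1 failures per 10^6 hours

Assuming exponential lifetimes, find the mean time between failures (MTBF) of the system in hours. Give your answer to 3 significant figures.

Series of exponential components: λ_sys = Σ λ_i
λ_sys = 0.0000036 + 0.000012 + 0.0000011 = 1.6700e-05 /h
MTBF = 1 / λ_sys = 59900 h

59900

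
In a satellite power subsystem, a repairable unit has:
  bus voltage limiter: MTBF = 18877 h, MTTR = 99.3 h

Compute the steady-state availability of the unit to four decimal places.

0.9948

A(bus voltage limiter) = MTBF/(MTBF+MTTR) = 18877/(18877+99.3) = 0.9948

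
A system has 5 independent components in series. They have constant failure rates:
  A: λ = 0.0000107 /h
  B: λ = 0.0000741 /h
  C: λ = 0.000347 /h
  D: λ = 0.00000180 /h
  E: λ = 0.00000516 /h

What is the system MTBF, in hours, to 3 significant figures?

2280

Series of exponential components: λ_sys = Σ λ_i
λ_sys = 0.0000107 + 0.0000741 + 0.000347 + 0.00000180 + 0.00000516 = 4.3876e-04 /h
MTBF = 1 / λ_sys = 2280 h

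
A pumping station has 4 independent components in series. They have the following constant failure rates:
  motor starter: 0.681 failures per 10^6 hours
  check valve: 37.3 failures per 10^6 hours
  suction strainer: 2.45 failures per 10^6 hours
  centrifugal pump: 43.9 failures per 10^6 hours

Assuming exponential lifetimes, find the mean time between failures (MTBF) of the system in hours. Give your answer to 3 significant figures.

Series of exponential components: λ_sys = Σ λ_i
λ_sys = 0.000000681 + 0.0000373 + 0.00000245 + 0.0000439 = 8.4331e-05 /h
MTBF = 1 / λ_sys = 11900 h

11900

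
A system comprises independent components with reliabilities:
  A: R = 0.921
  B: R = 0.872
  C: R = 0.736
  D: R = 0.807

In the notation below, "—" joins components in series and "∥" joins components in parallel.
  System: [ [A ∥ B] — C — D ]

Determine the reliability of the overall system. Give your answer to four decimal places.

0.5879

Parallel (A and B): 1 − (1 − 0.921000)(1 − 0.872000) = 0.989888
Series ([0.989888], C, and D): 0.989888 × 0.736000 × 0.807000 = 0.5879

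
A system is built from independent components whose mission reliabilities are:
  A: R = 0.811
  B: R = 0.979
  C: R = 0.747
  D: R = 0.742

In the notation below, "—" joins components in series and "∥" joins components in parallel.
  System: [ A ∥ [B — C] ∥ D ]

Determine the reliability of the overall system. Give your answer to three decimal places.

Series (B and C): 0.97900 × 0.74700 = 0.73131
Parallel (A, [0.73131], and D): 1 − (1 − 0.81100)(1 − 0.73131)(1 − 0.74200) = 0.987

0.987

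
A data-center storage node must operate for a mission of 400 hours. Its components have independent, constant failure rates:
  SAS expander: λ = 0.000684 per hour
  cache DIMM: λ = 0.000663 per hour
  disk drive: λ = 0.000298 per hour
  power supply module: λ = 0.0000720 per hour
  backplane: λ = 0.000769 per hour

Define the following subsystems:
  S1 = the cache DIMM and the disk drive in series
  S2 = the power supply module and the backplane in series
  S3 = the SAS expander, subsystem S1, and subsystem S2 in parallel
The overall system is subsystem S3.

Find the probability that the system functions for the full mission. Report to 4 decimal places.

R(SAS expander) = exp(−0.000684 × 400) = 0.760636
R(cache DIMM) = exp(−0.000663 × 400) = 0.767053
R(disk drive) = exp(−0.000298 × 400) = 0.887630
R(power supply module) = exp(−0.0000720 × 400) = 0.971611
R(backplane) = exp(−0.000769 × 400) = 0.735209
Series (cache DIMM and disk drive): 0.767053 × 0.887630 = 0.680859
Series (power supply module and backplane): 0.971611 × 0.735209 = 0.714337
Parallel (SAS expander, [0.680859], and [0.714337]): 1 − (1 − 0.760636)(1 − 0.680859)(1 − 0.714337) = 0.9782

0.9782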